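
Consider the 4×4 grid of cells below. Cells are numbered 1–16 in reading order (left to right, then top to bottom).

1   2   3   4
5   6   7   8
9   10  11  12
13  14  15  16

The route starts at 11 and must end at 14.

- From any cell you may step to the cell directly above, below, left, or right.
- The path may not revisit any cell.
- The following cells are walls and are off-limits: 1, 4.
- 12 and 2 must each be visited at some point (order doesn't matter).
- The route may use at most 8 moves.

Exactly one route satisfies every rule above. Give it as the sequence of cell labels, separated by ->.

11 -> 12 -> 8 -> 7 -> 3 -> 2 -> 6 -> 10 -> 14

The budget equals the shortest possible length, so every move has to be on a shortest route through the required cells.
Route from 11: right to 12, up to 8, left to 7, up to 3, left to 2, 3× down (reaching 14) — 8 moves in all.
Check: all required cells visited; 8 ≤ 8 moves.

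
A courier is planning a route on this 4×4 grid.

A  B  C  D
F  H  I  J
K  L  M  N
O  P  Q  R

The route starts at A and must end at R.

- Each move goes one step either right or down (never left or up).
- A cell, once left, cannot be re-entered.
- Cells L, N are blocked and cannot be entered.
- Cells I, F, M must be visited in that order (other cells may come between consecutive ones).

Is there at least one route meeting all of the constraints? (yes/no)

F lies to the left of I, so going from I to F would need a leftward move — but moves only go right/down, so I cannot be visited before F.

no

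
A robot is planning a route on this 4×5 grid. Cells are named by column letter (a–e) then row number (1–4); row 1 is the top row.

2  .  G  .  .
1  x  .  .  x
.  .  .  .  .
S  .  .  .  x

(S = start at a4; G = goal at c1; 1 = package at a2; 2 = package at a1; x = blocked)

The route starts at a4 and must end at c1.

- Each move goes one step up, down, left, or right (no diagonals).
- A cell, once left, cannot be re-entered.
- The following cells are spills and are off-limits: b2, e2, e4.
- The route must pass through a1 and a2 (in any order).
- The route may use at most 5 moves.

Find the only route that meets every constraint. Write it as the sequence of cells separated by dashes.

a4 - a3 - a2 - a1 - b1 - c1

Any route must reach a1 and a2 and still end at c1 within 5 moves, so the order of the required stops is forced.
Route from a4: up 3 to a1, right 2 to c1 — 5 moves in all.
Check: all required cells visited; 5 ≤ 5 moves.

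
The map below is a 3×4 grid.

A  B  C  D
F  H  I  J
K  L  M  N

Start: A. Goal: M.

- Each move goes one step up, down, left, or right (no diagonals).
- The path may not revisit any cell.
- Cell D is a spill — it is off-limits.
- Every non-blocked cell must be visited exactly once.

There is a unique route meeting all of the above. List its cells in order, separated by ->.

A -> F -> K -> L -> H -> B -> C -> I -> J -> N -> M

Need to visit all 11 open cells exactly once, starting at A and ending at M.
Cell J has only two open neighbours (N and I), so the path must pass straight through it: one of those is the cell it's entered from and the other is where it exits.
Route from A: down 2 to K, right 1 to L, up 2 to B, right 1 to C, down 1 to I, right 1 to J, down 1 to N, left 1 to M — 10 moves in all.
Check: all 11 open cells covered.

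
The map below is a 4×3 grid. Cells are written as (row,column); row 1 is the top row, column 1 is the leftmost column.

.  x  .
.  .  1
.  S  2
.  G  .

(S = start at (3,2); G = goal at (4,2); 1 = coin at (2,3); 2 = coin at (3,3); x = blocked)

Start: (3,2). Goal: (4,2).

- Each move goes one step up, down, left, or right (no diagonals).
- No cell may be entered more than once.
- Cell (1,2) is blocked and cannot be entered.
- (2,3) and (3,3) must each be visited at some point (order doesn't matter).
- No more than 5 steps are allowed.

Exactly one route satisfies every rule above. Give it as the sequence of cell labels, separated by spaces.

(3,2) (2,2) (2,3) (3,3) (4,3) (4,2)

Any route must reach (2,3) and (3,3) and still end at (4,2) within 5 moves, so the order of the required stops is forced.
Route from (3,2): up 1 to (2,2), right 1 to (2,3), down 2 to (4,3), left 1 to (4,2) — 5 moves in all.
Check: all required cells visited; 5 ≤ 5 moves.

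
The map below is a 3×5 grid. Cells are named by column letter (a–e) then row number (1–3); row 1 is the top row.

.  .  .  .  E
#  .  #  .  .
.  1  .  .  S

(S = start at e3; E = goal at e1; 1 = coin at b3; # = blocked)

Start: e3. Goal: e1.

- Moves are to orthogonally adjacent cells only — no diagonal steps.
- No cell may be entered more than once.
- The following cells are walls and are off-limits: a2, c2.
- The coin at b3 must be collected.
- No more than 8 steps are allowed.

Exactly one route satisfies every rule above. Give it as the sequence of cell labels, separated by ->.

The 8-move cap with required stops at b3 leaves no slack for detours.
Route from e3: left 3 to b3, up 2 to b1, right 3 to e1 — 8 moves in all.
Check: all required cells visited; 8 ≤ 8 moves.

e3 -> d3 -> c3 -> b3 -> b2 -> b1 -> c1 -> d1 -> e1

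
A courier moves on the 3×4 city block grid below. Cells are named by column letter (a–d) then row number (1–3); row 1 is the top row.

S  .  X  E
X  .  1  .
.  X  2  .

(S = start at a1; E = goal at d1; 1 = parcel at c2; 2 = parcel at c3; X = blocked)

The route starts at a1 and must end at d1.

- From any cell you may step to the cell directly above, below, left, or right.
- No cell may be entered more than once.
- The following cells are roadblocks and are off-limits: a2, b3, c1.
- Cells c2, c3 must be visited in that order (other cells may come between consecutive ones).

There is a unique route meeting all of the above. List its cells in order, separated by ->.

The waypoints must appear in the order c2, c3, with no cell reused.
Route from a1: right to b1, down to b2, right to c2, down to c3, right to d3, 2× up (reaching d1) — 7 moves in all.
Check: order respected (1 at step 3, 2 at step 4).

a1 -> b1 -> b2 -> c2 -> c3 -> d3 -> d2 -> d1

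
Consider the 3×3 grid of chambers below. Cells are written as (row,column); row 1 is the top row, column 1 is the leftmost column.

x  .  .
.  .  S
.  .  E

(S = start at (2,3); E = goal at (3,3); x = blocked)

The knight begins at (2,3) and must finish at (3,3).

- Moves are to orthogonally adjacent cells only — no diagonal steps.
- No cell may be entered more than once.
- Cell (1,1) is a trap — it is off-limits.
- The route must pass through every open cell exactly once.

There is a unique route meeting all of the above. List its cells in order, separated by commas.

Need to visit all 8 open cells exactly once, starting at (2,3) and ending at (3,3).
Cell (3,1) has only two open neighbours ((2,1) and (3,2)), so the path must pass straight through it: one of those is the cell it's entered from and the other is where it exits.
Route from (2,3): up 1 to (1,3), left 1 to (1,2), down 1 to (2,2), left 1 to (2,1), down 1 to (3,1), right 2 to (3,3) — 7 moves in all.
Check: all 8 open cells covered.

(2,3), (1,3), (1,2), (2,2), (2,1), (3,1), (3,2), (3,3)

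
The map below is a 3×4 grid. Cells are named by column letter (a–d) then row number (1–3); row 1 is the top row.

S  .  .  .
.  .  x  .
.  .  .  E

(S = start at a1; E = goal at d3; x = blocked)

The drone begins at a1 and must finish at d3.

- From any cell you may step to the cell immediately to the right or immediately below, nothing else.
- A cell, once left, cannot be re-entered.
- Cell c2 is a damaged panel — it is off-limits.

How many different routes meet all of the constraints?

4

A right/down-only route from a1 to d3 makes exactly 2 down-moves and 3 right-moves in some order.
With no other constraints that would be C(5,2) = 10 routes.
Subtract routes through each blocked cell (inclusion–exclusion for overlaps): − through c2: 6 → 4.
That gives 4 routes.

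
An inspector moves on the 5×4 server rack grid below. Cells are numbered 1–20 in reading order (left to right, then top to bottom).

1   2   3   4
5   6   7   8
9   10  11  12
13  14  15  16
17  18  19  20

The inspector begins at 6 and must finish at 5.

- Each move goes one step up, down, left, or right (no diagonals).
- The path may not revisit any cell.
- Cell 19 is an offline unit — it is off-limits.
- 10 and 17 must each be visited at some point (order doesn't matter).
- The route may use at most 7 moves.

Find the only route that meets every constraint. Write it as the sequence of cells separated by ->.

6 -> 10 -> 14 -> 18 -> 17 -> 13 -> 9 -> 5

The 7-move cap with required stops at 10, 17 leaves no slack for detours.
Route from 6: down 3 to 18, left 1 to 17, up 3 to 5 — 7 moves in all.
Check: all required cells visited; 7 ≤ 7 moves.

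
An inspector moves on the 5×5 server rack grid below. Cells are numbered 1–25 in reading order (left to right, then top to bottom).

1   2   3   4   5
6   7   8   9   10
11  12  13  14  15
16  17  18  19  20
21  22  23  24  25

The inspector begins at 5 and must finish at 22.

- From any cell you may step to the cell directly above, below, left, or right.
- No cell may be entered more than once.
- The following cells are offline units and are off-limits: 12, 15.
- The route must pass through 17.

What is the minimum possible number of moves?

7

Any route passes through 17 somewhere between 5 and 22. Summing Manhattan distances along the two legs (5 → 17 → 22) gives a lower bound of 6 + 1 = 7 moves.
A route of 7 moves achieves this: 5 → 10 → 9 → 14 → 19 → 18 → 17 → 22.
Since 7 matches the lower bound, it is optimal.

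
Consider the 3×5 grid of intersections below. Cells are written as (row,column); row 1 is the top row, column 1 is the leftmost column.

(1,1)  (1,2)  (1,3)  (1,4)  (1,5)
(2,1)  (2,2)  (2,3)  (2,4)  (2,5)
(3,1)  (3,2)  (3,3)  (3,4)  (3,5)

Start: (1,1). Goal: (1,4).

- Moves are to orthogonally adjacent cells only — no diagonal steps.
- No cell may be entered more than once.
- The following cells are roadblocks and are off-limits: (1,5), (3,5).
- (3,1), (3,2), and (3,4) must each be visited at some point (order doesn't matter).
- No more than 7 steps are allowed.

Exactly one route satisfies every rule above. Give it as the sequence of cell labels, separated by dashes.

The 7-move cap with required stops at (3,1), (3,2), (3,4) leaves no slack for detours.
Route from (1,1): down 2 to (3,1), right 3 to (3,4), up 2 to (1,4) — 7 moves in all.
Check: all required cells visited; 7 ≤ 7 moves.

(1,1) - (2,1) - (3,1) - (3,2) - (3,3) - (3,4) - (2,4) - (1,4)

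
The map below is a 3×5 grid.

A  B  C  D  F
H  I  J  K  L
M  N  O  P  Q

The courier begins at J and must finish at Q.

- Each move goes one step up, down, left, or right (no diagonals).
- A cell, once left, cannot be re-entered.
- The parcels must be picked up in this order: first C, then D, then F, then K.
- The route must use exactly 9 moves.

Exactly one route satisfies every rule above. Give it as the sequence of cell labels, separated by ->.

The waypoints must appear in the order C, D, F, K, with no cell reused.
Route from J: left 1 to I, up 1 to B, right 3 to F, down 1 to L, left 1 to K, down 1 to P, right 1 to Q — 9 moves in all.
Check: order respected (C at step 3, D at step 4, F at step 5, K at step 7); 9 moves as required.

J -> I -> B -> C -> D -> F -> L -> K -> P -> Q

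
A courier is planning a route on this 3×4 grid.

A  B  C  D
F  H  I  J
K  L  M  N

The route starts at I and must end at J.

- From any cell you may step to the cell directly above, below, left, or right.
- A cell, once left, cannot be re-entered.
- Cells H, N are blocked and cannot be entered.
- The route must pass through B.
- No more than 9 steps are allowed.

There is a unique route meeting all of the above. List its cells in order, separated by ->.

I -> M -> L -> K -> F -> A -> B -> C -> D -> J

Any route must reach B and still end at J within 9 moves, so the order of the required stops is forced.
Route from I: down to M, 2× left (reaching K), 2× up (reaching A), 3× right (reaching D), down to J — 9 moves in all.
Check: all required cells visited; 9 ≤ 9 moves.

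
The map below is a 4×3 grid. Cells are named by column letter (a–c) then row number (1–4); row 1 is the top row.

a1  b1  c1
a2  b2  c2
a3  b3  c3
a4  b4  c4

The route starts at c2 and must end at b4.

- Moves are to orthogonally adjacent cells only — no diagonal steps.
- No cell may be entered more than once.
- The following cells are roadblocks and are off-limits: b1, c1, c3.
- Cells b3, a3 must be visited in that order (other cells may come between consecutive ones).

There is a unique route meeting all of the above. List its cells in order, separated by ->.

c2 -> b2 -> b3 -> a3 -> a4 -> b4

The waypoints must appear in the order b3, a3, with no cell reused.
Route from c2: left 1 to b2, down 1 to b3, left 1 to a3, down 1 to a4, right 1 to b4 — 5 moves in all.
Check: order respected (b3 at step 2, a3 at step 3).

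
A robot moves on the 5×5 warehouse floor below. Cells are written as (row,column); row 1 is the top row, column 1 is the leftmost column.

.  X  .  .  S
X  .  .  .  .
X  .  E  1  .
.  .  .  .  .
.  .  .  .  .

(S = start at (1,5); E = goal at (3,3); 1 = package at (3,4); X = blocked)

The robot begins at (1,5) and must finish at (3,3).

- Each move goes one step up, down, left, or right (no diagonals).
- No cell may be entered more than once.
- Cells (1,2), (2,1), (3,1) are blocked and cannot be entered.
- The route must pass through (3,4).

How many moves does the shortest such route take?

Any route passes through (3,4) somewhere between (1,5) and (3,3). Summing Manhattan distances along the two legs ((1,5) → (3,4) → (3,3)) gives a lower bound of 3 + 1 = 4 moves.
A route of 4 moves achieves this: (1,5) → (2,5) → (3,5) → (3,4) → (3,3).
Since 4 matches the lower bound, it is optimal.

4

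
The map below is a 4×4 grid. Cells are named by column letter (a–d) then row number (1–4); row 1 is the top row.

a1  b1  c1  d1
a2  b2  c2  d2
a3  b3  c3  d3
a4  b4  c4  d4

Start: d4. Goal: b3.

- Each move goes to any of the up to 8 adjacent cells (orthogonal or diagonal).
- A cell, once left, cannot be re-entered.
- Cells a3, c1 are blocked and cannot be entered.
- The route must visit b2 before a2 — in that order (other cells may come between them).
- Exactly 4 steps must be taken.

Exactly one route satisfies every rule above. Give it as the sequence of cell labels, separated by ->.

d4 -> c3 -> b2 -> a2 -> b3

The waypoints must appear in the order b2, a2, with no cell reused.
Route from d4: up-left 2 to b2, left 1 to a2, down-right 1 to b3 — 4 moves in all.
Check: order respected (b2 at step 2, a2 at step 3); 4 moves as required.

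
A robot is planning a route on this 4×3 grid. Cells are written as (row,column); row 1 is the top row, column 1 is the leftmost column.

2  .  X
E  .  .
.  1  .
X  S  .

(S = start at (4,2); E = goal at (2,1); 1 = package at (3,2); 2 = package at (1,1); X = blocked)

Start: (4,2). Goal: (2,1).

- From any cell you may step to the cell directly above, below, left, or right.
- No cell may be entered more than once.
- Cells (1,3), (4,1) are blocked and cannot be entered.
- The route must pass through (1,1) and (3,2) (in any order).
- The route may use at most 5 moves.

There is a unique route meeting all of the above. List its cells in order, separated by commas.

The 5-move cap with required stops at (1,1), (3,2) leaves no slack for detours.
Route from (4,2): up 3 to (1,2), left 1 to (1,1), down 1 to (2,1) — 5 moves in all.
Check: all required cells visited; 5 ≤ 5 moves.

(4,2), (3,2), (2,2), (1,2), (1,1), (2,1)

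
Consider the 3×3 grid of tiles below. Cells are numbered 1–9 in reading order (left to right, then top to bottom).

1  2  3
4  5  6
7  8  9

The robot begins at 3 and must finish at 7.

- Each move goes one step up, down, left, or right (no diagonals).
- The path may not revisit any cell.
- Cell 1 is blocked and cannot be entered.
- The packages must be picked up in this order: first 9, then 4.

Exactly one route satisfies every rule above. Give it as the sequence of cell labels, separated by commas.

3, 6, 9, 8, 5, 4, 7

The waypoints must appear in the order 9, 4, with no cell reused.
Route from 3: 2× down (reaching 9), left to 8, up to 5, left to 4, down to 7 — 6 moves in all.
Check: order respected (9 at step 2, 4 at step 5).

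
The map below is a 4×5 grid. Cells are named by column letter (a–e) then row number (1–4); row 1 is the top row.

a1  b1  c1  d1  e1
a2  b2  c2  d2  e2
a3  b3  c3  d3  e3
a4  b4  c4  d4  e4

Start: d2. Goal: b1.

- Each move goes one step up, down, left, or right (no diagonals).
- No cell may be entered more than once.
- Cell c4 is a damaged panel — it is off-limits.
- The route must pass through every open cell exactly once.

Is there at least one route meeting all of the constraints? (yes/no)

Colour the cells like a checkerboard: each orthogonal step flips colour, so a Hamiltonian route alternates colours. Here there are 10 cells of one colour and 9 of the other, with start on the opposite colour to the goal — the counts and endpoints can't be arranged into an alternating sequence of length 19, so no Hamiltonian route exists.

no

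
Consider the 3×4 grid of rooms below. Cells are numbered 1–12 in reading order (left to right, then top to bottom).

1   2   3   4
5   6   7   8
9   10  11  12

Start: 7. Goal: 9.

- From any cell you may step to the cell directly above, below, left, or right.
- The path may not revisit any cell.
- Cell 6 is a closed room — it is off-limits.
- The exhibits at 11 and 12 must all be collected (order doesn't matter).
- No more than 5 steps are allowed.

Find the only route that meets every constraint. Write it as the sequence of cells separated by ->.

The budget equals the shortest possible length, so every move has to be on a shortest route through the required cells.
Route from 7: right 1 to 8, down 1 to 12, left 3 to 9 — 5 moves in all.
Check: all required cells visited; 5 ≤ 5 moves.

7 -> 8 -> 12 -> 11 -> 10 -> 9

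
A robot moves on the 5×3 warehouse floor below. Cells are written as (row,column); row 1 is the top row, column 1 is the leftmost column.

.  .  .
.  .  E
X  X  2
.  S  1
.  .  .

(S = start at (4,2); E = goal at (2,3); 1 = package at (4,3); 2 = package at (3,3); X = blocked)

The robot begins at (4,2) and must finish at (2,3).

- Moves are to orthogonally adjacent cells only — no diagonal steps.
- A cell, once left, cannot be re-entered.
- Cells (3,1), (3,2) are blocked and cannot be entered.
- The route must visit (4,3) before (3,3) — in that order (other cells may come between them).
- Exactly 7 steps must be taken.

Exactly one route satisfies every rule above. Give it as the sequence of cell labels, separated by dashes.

The waypoints must appear in the order (4,3), (3,3), with no cell reused.
Route from (4,2): left to (4,1), down to (5,1), 2× right (reaching (5,3)), 3× up (reaching (2,3)) — 7 moves in all.
Check: order respected (1 at step 5, 2 at step 6); 7 moves as required.

(4,2) - (4,1) - (5,1) - (5,2) - (5,3) - (4,3) - (3,3) - (2,3)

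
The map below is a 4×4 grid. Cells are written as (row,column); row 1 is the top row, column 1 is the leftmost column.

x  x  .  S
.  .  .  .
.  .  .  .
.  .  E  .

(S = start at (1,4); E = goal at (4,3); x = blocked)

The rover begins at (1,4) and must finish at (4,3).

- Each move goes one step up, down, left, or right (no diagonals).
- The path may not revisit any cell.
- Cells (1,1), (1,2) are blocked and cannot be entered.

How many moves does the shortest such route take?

The Manhattan distance from (1,4) to (4,3) is |1−4| + |4−3| = 4, so at least 4 moves are needed.
A route of 4 moves achieves this: (1,4) → (2,4) → (3,4) → (4,4) → (4,3).
Since 4 matches the lower bound, it is optimal.

4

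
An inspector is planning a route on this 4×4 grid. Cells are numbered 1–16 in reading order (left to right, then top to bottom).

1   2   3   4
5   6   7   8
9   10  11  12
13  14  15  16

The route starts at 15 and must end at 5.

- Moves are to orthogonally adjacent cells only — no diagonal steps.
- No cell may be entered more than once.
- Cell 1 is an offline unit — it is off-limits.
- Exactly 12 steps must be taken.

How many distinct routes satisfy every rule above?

Need simple routes of exactly 12 moves from 15 to 5 (Manhattan distance 4, so 4 moves are spent on a detour and 4 undoing it).
Branch systematically from the start, pruning whenever the remaining move budget drops below the Manhattan distance to 5 or differs from it in parity. Grouping the completions by first move — via 11: 4; via 14: 4; via 16: 7 — and summing: 4 + 4 + 7 = 15.
That gives 15 routes.

15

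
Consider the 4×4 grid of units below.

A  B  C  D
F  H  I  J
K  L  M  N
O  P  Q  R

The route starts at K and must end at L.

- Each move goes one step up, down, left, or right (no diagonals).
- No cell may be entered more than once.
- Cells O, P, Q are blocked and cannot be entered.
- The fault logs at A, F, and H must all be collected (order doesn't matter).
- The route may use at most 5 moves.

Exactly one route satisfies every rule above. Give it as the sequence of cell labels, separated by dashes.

Any route must reach A, F, and H and still end at L within 5 moves, so the order of the required stops is forced.
Route from K: up 2 to A, right 1 to B, down 2 to L — 5 moves in all.
Check: all required cells visited; 5 ≤ 5 moves.

K - F - A - B - H - L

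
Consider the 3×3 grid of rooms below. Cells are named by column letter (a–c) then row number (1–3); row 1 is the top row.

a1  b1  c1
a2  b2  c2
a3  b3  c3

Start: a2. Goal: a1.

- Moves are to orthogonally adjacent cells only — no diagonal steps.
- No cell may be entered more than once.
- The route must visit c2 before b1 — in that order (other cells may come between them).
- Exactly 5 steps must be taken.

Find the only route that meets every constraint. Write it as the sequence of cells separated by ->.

a2 -> b2 -> c2 -> c1 -> b1 -> a1

The waypoints must appear in the order c2, b1, with no cell reused.
Route from a2: 2× right (reaching c2), up to c1, 2× left (reaching a1) — 5 moves in all.
Check: order respected (c2 at step 2, b1 at step 4); 5 moves as required.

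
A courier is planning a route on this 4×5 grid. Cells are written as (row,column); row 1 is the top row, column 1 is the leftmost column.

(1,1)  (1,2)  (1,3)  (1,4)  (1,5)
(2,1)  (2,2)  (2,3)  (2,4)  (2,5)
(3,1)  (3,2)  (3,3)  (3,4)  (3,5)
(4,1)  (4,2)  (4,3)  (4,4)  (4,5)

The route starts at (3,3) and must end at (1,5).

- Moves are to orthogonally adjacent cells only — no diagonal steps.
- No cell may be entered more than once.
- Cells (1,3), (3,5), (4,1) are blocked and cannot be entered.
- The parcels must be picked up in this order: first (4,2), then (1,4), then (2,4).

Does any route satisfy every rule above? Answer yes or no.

Ignoring the required order, 10 revisit-free routes from (3,3) to (1,5) pass through all of (4,2), (1,4), and (2,4); the waypoint orders that occur are (4,2) → (2,4) → (1,4) (10) — never (4,2) → (1,4) → (2,4).

no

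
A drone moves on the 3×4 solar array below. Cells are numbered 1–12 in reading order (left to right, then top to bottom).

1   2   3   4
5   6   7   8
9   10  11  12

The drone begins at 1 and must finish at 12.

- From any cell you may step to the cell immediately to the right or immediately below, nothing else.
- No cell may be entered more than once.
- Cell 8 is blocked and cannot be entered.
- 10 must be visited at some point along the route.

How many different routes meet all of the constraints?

A right/down-only route from 1 to 12 makes exactly 2 down-moves and 3 right-moves in some order.
With no other constraints that would be C(5,2) = 10 routes.
Split at 10 and multiply the segment counts (each segment already excludes blocked cells): 1→10: 3; 10→12: 1; product = 3.
That gives 3 routes.

3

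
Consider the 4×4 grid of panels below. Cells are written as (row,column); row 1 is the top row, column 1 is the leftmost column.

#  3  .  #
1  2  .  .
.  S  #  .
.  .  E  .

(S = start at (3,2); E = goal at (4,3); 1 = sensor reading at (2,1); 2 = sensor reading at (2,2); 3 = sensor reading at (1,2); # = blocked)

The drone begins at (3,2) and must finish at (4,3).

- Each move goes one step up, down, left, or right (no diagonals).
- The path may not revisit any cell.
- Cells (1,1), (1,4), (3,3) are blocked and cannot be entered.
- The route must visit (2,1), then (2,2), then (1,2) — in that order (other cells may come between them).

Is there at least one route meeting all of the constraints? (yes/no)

One route that works: (3,2) → (3,1) → (2,1) → (2,2) → (1,2) → (1,3) → (2,3) → (2,4) → (3,4) → (4,4) → (4,3).

yes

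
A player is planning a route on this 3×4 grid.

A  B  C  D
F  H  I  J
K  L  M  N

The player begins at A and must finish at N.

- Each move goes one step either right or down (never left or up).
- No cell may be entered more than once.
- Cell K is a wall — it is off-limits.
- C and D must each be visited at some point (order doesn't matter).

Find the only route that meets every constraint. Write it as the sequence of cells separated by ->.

A -> B -> C -> D -> J -> N

Moves only go right or down, so the column and row indices never decrease.
Route from A: 3× right (reaching D), 2× down (reaching N) — 5 moves in all.
Check: all required cells visited.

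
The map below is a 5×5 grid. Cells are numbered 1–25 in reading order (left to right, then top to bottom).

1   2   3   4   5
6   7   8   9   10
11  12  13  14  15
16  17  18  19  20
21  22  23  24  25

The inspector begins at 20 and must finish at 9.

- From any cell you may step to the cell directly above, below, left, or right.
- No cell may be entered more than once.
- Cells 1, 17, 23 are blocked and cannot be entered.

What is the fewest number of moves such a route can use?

The Manhattan distance from 20 to 9 is |4−2| + |5−4| = 3, so at least 3 moves are needed.
A route of 3 moves achieves this: 20 → 15 → 10 → 9.
Since 3 matches the lower bound, it is optimal.

3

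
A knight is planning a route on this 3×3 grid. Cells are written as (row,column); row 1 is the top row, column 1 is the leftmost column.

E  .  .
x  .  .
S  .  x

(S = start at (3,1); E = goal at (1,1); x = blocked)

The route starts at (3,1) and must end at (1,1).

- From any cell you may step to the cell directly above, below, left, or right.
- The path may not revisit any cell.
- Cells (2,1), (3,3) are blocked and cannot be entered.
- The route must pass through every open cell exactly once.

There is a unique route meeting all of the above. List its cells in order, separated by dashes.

Need to visit all 7 open cells exactly once, starting at (3,1) and ending at (1,1).
Cell (2,3) has only two open neighbours ((1,3) and (2,2)), so the path must pass straight through it: one of those is the cell it's entered from and the other is where it exits.
Route from (3,1): right 1 to (3,2), up 1 to (2,2), right 1 to (2,3), up 1 to (1,3), left 2 to (1,1) — 6 moves in all.
Check: all 7 open cells covered.

(3,1) - (3,2) - (2,2) - (2,3) - (1,3) - (1,2) - (1,1)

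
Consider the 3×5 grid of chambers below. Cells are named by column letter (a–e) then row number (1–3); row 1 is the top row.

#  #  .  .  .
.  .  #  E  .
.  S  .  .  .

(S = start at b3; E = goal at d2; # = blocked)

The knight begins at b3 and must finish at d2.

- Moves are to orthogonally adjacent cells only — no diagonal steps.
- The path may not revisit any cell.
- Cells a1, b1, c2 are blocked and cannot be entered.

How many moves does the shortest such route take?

3

The Manhattan distance from b3 to d2 is |3−2| + |2−4| = 3, so at least 3 moves are needed.
A route of 3 moves achieves this: b3 → c3 → d3 → d2.
Since 3 matches the lower bound, it is optimal.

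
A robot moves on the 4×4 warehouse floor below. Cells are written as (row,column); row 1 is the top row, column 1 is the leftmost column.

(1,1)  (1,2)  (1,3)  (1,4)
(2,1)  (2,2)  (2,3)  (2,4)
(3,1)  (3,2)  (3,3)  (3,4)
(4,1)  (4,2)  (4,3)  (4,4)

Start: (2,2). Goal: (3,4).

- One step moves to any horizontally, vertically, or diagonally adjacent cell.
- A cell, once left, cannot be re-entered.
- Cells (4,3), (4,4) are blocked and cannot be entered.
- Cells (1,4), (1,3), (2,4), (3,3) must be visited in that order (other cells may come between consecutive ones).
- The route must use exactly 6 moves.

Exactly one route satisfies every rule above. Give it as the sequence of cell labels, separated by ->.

(2,2) -> (2,3) -> (1,4) -> (1,3) -> (2,4) -> (3,3) -> (3,4)

The waypoints must appear in the order (1,4), (1,3), (2,4), (3,3), with no cell reused.
Route from (2,2): right to (2,3), up-right to (1,4), left to (1,3), down-right to (2,4), down-left to (3,3), right to (3,4) — 6 moves in all.
Check: order respected ((1,4) at step 2, (1,3) at step 3, (2,4) at step 4, (3,3) at step 5); 6 moves as required.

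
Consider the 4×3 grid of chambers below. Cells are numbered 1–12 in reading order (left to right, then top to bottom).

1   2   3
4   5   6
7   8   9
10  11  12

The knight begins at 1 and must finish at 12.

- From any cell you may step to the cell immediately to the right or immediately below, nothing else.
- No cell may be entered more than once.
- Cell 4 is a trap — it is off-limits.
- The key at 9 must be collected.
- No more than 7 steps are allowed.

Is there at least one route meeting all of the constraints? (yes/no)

One route that works: 1 → 2 → 5 → 8 → 9 → 12.

yes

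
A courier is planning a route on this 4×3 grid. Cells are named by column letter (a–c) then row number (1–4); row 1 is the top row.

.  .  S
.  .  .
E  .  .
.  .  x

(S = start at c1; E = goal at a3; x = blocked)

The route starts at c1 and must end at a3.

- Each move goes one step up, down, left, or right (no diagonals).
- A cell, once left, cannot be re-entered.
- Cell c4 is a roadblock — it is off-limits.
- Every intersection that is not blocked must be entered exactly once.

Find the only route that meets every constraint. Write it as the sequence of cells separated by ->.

c1 -> b1 -> a1 -> a2 -> b2 -> c2 -> c3 -> b3 -> b4 -> a4 -> a3

Need to visit all 11 open cells exactly once, starting at c1 and ending at a3.
Route from c1: 2× left (reaching a1), down to a2, 2× right (reaching c2), down to c3, left to b3, down to b4, left to a4, up to a3 — 10 moves in all.
Check: all 11 open cells covered.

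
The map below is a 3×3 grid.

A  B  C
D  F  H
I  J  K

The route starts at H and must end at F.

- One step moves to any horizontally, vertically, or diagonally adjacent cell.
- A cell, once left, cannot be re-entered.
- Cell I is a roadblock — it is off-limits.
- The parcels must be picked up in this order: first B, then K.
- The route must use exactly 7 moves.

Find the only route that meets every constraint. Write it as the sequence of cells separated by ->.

H -> C -> B -> A -> D -> J -> K -> F

The waypoints must appear in the order B, K, with no cell reused.
Route from H: up 1 to C, left 2 to A, down 1 to D, down-right 1 to J, right 1 to K, up-left 1 to F — 7 moves in all.
Check: order respected (B at step 2, K at step 6); 7 moves as required.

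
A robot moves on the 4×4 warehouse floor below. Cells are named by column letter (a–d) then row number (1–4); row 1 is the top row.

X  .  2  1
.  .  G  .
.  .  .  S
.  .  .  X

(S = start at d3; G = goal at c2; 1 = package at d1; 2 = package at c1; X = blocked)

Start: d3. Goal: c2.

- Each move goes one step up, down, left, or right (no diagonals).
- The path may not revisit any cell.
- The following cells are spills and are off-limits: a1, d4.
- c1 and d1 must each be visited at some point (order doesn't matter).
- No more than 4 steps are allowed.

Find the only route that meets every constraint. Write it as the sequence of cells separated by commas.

d3, d2, d1, c1, c2

The 4-move cap with required stops at c1, d1 leaves no slack for detours.
Route from d3: 2× up (reaching d1), left to c1, down to c2 — 4 moves in all.
Check: all required cells visited; 4 ≤ 4 moves.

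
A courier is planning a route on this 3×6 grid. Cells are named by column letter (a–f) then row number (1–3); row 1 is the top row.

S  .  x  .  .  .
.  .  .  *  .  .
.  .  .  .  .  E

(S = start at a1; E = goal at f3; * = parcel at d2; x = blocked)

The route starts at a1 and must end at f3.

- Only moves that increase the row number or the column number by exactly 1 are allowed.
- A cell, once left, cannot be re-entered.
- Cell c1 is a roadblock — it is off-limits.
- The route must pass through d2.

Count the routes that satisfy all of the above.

6

A right/down-only route from a1 to f3 makes exactly 2 down-moves and 5 right-moves in some order.
With no other constraints that would be C(7,2) = 21 routes.
Split at d2 and multiply the segment counts (each segment already excludes blocked cells): a1→d2: 2; d2→f3: 3; product = 6.
That gives 6 routes.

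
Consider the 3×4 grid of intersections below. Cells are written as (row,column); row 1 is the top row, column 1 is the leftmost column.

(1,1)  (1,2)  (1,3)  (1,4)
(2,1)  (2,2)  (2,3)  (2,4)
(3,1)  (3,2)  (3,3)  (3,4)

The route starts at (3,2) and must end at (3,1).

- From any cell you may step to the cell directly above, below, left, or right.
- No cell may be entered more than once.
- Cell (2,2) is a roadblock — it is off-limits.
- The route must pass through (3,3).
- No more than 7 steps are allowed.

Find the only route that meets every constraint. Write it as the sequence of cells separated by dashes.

The 7-move cap with required stops at (3,3) leaves no slack for detours.
Route from (3,2): right to (3,3), 2× up (reaching (1,3)), 2× left (reaching (1,1)), 2× down (reaching (3,1)) — 7 moves in all.
Check: all required cells visited; 7 ≤ 7 moves.

(3,2) - (3,3) - (2,3) - (1,3) - (1,2) - (1,1) - (2,1) - (3,1)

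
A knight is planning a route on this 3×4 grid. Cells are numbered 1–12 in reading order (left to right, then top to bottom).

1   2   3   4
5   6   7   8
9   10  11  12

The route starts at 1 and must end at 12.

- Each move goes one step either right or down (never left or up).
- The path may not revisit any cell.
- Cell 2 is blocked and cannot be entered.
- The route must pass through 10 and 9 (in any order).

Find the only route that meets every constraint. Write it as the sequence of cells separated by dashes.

Moves only go right or down, so the column and row indices never decrease.
Route from 1: 2× down (reaching 9), 3× right (reaching 12) — 5 moves in all.
Check: all required cells visited.

1 - 5 - 9 - 10 - 11 - 12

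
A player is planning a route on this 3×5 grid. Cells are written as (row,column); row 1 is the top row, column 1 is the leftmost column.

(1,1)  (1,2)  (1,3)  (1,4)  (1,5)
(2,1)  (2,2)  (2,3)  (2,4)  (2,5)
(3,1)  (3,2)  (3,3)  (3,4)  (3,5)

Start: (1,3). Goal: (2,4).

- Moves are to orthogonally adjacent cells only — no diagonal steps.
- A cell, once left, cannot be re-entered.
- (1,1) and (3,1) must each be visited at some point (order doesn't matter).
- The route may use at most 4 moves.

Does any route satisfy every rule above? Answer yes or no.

Even ignoring the no-revisit rule, getting from (1,3) to (2,4), taking the cheapest ordering (1,3) → (1,1) → (3,1) → (2,4) needs at least 2 + 2 + 4 = 8 moves (Manhattan distance per leg), which exceeds the 4-move limit.

no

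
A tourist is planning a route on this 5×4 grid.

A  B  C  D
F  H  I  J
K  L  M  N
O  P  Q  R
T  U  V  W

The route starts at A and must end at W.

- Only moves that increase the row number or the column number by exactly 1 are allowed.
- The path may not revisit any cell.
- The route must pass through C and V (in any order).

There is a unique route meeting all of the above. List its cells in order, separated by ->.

Moves only go right or down, so the column and row indices never decrease.
Route from A: 2× right (reaching C), 4× down (reaching V), right to W — 7 moves in all.
Check: all required cells visited.

A -> B -> C -> I -> M -> Q -> V -> W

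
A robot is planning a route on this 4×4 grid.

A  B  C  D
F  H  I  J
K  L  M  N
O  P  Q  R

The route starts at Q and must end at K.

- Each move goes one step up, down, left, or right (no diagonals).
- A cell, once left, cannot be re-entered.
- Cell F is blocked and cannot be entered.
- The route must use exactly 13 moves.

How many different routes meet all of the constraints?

2

Need simple routes of exactly 13 moves from Q to K (Manhattan distance 3, so 5 moves are spent on a detour and 5 undoing it).
Enumerating: Q R N J D C B H I M L P O K | Q R N M I J D C B H L P O K.
That gives 2 routes.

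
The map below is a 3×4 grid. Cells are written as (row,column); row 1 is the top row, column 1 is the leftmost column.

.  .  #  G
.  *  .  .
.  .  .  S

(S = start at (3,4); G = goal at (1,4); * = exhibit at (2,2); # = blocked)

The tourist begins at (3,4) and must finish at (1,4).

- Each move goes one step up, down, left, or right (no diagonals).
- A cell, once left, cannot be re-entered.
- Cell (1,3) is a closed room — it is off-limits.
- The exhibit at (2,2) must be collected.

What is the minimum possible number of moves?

Any route passes through (2,2) somewhere between (3,4) and (1,4). Summing Manhattan distances along the two legs ((3,4) → (2,2) → (1,4)) gives a lower bound of 3 + 3 = 6 moves.
A route of 6 moves achieves this: (3,4) → (3,3) → (3,2) → (2,2) → (2,3) → (2,4) → (1,4).
Since 6 matches the lower bound, it is optimal.

6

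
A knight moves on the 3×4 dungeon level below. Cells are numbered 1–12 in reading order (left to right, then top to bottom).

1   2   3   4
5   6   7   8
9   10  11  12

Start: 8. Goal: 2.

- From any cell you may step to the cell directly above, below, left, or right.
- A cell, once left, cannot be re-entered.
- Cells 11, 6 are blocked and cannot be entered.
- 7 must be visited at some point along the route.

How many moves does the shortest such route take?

Any route passes through 7 somewhere between 8 and 2. Summing Manhattan distances along the two legs (8 → 7 → 2) gives a lower bound of 1 + 2 = 3 moves.
A route of 3 moves achieves this: 8 → 7 → 3 → 2.
Since 3 matches the lower bound, it is optimal.

3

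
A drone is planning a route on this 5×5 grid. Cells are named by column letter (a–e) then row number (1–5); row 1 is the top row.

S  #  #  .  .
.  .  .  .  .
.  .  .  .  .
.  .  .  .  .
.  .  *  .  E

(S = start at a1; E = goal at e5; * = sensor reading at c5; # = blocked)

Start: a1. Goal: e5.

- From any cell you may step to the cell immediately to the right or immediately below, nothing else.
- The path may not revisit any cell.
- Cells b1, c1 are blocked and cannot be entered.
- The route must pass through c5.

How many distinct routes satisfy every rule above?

10

A right/down-only route from a1 to e5 makes exactly 4 down-moves and 4 right-moves in some order.
With no other constraints that would be C(8,4) = 70 routes.
Split at c5 and multiply the segment counts (each segment already excludes blocked cells): a1→c5: 10; c5→e5: 1; product = 10.
That gives 10 routes.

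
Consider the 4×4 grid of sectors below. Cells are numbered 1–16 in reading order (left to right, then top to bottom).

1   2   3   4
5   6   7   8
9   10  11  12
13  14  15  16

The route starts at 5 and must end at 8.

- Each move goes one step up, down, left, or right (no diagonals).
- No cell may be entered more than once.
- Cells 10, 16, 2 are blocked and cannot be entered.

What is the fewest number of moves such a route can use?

The Manhattan distance from 5 to 8 is |2−2| + |1−4| = 3, so at least 3 moves are needed.
A route of 3 moves achieves this: 5 → 6 → 7 → 8.
Since 3 matches the lower bound, it is optimal.

3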